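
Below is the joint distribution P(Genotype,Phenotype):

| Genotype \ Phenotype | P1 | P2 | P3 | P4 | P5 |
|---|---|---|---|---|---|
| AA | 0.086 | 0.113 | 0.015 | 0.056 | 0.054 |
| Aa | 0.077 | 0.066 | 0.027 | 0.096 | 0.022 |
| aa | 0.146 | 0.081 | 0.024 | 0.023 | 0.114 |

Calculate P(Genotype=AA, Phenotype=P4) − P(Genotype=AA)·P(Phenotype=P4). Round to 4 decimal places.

-0.0007

P(Genotype=AA) = 0.086 + 0.113 + 0.015 + 0.056 + 0.054 = 0.324.
P(Phenotype=P4) = 0.056 + 0.096 + 0.023 = 0.175.
P(Genotype=AA, Phenotype=P4) − P(Genotype=AA)P(Phenotype=P4) = 0.056 − 0.324×0.175 = -0.0007.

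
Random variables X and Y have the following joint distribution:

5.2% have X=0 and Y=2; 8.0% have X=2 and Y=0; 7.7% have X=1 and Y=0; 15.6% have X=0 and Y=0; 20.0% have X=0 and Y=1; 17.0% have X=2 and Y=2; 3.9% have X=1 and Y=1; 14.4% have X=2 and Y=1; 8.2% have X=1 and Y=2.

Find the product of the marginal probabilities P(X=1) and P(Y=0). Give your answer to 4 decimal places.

0.0620

P(X=1) = 0.077 + 0.039 + 0.082 = 0.198.
P(Y=0) = 0.156 + 0.077 + 0.080 = 0.313.
Product: 0.198 × 0.313 = 0.0620.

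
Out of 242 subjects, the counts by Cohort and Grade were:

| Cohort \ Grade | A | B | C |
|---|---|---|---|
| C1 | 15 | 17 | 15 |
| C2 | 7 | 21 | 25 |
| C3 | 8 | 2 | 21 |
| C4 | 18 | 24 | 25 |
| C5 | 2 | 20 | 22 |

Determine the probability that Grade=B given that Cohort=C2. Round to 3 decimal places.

Total with Cohort=C2: 7 + 21 + 25 = 53.
P(Grade=B | Cohort=C2) = 21/53 = 0.396.

0.396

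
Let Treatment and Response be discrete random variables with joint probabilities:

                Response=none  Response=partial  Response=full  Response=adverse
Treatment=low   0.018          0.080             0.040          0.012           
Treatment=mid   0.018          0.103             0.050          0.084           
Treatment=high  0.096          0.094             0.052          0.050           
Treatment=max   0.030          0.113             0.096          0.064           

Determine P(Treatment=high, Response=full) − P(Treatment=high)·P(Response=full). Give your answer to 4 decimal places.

P(Treatment=high) = 0.096 + 0.094 + 0.052 + 0.050 = 0.292.
P(Response=full) = 0.040 + 0.050 + 0.052 + 0.096 = 0.238.
P(Treatment=high, Response=full) − P(Treatment=high)P(Response=full) = 0.052 − 0.292×0.238 = -0.0175.

-0.0175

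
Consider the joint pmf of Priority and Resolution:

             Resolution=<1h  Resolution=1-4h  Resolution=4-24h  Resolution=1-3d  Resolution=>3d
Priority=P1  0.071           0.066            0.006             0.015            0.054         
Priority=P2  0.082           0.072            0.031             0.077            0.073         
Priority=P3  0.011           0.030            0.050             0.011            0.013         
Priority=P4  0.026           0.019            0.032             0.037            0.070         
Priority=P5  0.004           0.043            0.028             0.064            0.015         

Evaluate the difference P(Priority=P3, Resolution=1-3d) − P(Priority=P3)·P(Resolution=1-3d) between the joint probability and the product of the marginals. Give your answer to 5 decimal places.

P(Priority=P3) = 0.011 + 0.030 + 0.050 + 0.011 + 0.013 = 0.115.
P(Resolution=1-3d) = 0.015 + 0.077 + 0.011 + 0.037 + 0.064 = 0.204.
P(Priority=P3, Resolution=1-3d) − P(Priority=P3)P(Resolution=1-3d) = 0.011 − 0.115×0.204 = -0.01246.

-0.01246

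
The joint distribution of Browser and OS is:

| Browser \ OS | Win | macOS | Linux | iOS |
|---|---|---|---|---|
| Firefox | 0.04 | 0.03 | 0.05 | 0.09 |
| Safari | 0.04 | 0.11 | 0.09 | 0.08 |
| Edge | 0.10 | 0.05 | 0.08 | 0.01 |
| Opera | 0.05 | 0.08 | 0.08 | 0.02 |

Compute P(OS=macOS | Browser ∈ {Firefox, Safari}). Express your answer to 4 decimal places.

0.2642

P(Browser=Firefox) = 0.04 + 0.03 + 0.05 + 0.09 = 0.21.
P(Browser=Safari) = 0.04 + 0.11 + 0.09 + 0.08 = 0.32.
P(Browser ∈ {Firefox, Safari}) = 0.21 + 0.32 = 0.53; P(OS=macOS, Browser ∈ {Firefox, Safari}) = 0.03 + 0.11 = 0.14.
P(OS=macOS | Browser ∈ {Firefox, Safari}) = 0.14/0.53 = 0.2642.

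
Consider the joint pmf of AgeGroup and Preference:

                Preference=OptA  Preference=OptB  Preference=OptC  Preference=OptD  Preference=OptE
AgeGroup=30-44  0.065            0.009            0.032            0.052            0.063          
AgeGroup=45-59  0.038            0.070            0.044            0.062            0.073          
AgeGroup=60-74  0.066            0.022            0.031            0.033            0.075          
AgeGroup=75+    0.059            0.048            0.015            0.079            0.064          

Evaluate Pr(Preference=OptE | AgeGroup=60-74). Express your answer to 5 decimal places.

0.33040

P(AgeGroup=60-74) = 0.066 + 0.022 + 0.031 + 0.033 + 0.075 = 0.227.
P(Preference=OptE | AgeGroup=60-74) = 0.075/0.227 = 0.33040.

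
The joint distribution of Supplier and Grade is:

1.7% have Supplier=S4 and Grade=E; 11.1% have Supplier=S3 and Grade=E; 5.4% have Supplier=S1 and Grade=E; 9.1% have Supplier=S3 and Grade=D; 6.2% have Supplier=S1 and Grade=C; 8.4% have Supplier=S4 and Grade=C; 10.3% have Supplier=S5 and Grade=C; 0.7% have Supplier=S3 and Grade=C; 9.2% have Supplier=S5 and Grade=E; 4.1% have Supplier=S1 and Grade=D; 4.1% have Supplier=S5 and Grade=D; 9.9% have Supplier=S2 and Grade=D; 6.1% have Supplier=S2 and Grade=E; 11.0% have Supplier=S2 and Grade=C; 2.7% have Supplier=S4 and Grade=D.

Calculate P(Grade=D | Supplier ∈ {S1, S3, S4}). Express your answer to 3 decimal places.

P(Supplier=S1) = 0.062 + 0.041 + 0.054 = 0.157.
P(Supplier=S3) = 0.007 + 0.091 + 0.111 = 0.209.
P(Supplier=S4) = 0.084 + 0.027 + 0.017 = 0.128.
P(Supplier ∈ {S1, S3, S4}) = 0.157 + 0.209 + 0.128 = 0.494; P(Grade=D, Supplier ∈ {S1, S3, S4}) = 0.041 + 0.091 + 0.027 = 0.159.
P(Grade=D | Supplier ∈ {S1, S3, S4}) = 0.159/0.494 = 0.322.

0.322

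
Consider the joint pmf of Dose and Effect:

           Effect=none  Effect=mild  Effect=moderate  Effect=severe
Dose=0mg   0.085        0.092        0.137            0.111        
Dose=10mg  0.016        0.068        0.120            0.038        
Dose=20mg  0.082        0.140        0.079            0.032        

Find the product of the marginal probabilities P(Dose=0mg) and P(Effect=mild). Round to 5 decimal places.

0.12750

P(Dose=0mg) = 0.085 + 0.092 + 0.137 + 0.111 = 0.425.
P(Effect=mild) = 0.092 + 0.068 + 0.140 = 0.300.
Product: 0.425 × 0.300 = 0.12750.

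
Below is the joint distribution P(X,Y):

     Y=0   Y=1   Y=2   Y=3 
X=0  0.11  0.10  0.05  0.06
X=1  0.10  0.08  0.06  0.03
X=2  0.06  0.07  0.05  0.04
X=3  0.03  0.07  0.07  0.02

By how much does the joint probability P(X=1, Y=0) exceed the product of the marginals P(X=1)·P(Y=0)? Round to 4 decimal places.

0.0190

P(X=1) = 0.10 + 0.08 + 0.06 + 0.03 = 0.27.
P(Y=0) = 0.11 + 0.10 + 0.06 + 0.03 = 0.30.
P(X=1, Y=0) − P(X=1)P(Y=0) = 0.10 − 0.27×0.30 = 0.0190.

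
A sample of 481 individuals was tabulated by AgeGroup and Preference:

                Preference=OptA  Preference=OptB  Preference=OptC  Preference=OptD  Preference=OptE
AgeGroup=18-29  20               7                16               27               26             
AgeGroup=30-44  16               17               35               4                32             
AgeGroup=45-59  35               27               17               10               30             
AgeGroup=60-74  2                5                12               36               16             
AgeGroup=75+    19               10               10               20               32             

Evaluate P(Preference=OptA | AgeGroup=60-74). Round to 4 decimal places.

0.0282

Total with AgeGroup=60-74: 2 + 5 + 12 + 36 + 16 = 71.
P(Preference=OptA | AgeGroup=60-74) = 2/71 = 0.0282.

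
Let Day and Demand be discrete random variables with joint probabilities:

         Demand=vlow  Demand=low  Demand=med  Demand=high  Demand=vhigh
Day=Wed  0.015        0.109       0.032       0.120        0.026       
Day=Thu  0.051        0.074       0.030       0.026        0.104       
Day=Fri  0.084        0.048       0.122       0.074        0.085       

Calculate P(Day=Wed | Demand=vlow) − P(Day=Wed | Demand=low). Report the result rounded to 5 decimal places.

-0.37186

P(Demand=vlow) = 0.015 + 0.051 + 0.084 = 0.150; P(Day=Wed | Demand=vlow) = 0.015/0.150 = 0.100000.
P(Demand=low) = 0.109 + 0.074 + 0.048 = 0.231; P(Day=Wed | Demand=low) = 0.109/0.231 = 0.471861.
Difference = -0.37186.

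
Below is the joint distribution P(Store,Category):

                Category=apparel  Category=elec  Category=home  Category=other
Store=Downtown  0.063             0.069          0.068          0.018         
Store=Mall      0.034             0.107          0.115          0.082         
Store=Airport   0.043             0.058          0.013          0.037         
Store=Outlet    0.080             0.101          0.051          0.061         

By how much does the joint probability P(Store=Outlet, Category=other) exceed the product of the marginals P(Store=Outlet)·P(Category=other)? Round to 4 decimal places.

P(Store=Outlet) = 0.080 + 0.101 + 0.051 + 0.061 = 0.293.
P(Category=other) = 0.018 + 0.082 + 0.037 + 0.061 = 0.198.
P(Store=Outlet, Category=other) − P(Store=Outlet)P(Category=other) = 0.061 − 0.293×0.198 = 0.0030.

0.0030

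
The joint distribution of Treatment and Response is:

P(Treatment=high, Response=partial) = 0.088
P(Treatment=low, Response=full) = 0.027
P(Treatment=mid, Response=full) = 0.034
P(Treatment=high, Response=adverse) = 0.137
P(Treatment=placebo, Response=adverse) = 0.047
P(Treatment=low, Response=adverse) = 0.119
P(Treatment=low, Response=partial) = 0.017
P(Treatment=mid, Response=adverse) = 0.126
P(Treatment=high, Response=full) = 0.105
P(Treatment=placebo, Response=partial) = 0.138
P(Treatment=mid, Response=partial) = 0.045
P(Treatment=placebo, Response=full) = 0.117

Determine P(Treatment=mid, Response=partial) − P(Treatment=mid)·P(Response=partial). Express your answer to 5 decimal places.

P(Treatment=mid) = 0.045 + 0.034 + 0.126 = 0.205.
P(Response=partial) = 0.138 + 0.017 + 0.045 + 0.088 = 0.288.
P(Treatment=mid, Response=partial) − P(Treatment=mid)P(Response=partial) = 0.045 − 0.205×0.288 = -0.01404.

-0.01404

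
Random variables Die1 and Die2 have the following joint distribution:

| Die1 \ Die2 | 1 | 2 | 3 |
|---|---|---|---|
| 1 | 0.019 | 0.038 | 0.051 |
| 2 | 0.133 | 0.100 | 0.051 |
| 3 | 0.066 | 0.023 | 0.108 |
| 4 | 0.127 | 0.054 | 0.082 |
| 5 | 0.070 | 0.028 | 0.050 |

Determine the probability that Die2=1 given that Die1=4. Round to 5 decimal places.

P(Die1=4) = 0.127 + 0.054 + 0.082 = 0.263.
P(Die2=1 | Die1=4) = 0.127/0.263 = 0.48289.

0.48289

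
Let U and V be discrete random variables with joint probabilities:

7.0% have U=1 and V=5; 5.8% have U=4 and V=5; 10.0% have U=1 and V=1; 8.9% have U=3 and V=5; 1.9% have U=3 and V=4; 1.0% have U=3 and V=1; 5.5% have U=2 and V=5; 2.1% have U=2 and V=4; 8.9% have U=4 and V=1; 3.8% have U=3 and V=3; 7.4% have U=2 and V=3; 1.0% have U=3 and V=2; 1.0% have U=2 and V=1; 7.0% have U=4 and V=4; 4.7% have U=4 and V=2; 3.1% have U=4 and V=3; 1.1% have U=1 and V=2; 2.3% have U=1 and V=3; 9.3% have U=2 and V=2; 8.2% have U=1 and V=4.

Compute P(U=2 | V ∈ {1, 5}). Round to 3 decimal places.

P(V=1) = 0.100 + 0.010 + 0.010 + 0.089 = 0.209.
P(V=5) = 0.070 + 0.055 + 0.089 + 0.058 = 0.272.
P(V ∈ {1, 5}) = 0.209 + 0.272 = 0.481; P(U=2, V ∈ {1, 5}) = 0.010 + 0.055 = 0.065.
P(U=2 | V ∈ {1, 5}) = 0.065/0.481 = 0.135.

0.135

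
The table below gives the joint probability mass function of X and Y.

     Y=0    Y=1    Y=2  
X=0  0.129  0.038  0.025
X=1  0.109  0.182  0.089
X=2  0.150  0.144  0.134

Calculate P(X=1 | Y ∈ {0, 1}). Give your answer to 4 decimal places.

0.3870

P(Y=0) = 0.129 + 0.109 + 0.150 = 0.388.
P(Y=1) = 0.038 + 0.182 + 0.144 = 0.364.
P(Y ∈ {0, 1}) = 0.388 + 0.364 = 0.752; P(X=1, Y ∈ {0, 1}) = 0.109 + 0.182 = 0.291.
P(X=1 | Y ∈ {0, 1}) = 0.291/0.752 = 0.3870.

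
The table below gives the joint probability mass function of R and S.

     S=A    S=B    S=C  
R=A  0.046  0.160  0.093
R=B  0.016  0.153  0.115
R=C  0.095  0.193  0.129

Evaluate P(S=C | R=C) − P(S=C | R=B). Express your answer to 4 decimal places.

P(R=C) = 0.095 + 0.193 + 0.129 = 0.417; P(S=C | R=C) = 0.129/0.417 = 0.30935.
P(R=B) = 0.016 + 0.153 + 0.115 = 0.284; P(S=C | R=B) = 0.115/0.284 = 0.40493.
Difference = -0.0956.

-0.0956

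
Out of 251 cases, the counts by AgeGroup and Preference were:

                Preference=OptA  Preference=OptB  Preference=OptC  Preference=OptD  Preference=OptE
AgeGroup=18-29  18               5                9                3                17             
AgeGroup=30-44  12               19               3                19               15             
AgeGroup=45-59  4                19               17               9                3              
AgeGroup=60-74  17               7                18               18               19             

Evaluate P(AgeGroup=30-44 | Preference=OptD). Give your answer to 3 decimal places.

Total with Preference=OptD: 3 + 19 + 9 + 18 = 49.
P(AgeGroup=30-44 | Preference=OptD) = 19/49 = 0.388.

0.388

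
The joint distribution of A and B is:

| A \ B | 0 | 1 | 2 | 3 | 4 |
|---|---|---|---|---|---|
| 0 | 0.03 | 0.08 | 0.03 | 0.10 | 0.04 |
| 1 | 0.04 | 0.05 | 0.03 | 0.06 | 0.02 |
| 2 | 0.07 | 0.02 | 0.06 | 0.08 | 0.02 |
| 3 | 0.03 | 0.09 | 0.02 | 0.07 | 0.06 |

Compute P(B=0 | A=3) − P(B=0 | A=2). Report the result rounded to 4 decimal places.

P(A=3) = 0.03 + 0.09 + 0.02 + 0.07 + 0.06 = 0.27; P(B=0 | A=3) = 0.03/0.27 = 0.11111.
P(A=2) = 0.07 + 0.02 + 0.06 + 0.08 + 0.02 = 0.25; P(B=0 | A=2) = 0.07/0.25 = 0.28000.
Difference = -0.1689.

-0.1689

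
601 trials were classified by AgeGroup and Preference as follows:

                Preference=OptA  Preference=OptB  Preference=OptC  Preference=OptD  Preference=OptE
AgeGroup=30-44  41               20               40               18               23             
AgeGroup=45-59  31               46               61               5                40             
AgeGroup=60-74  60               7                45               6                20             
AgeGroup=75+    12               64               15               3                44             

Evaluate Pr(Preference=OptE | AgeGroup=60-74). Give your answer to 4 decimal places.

0.1449

Total with AgeGroup=60-74: 60 + 7 + 45 + 6 + 20 = 138.
P(Preference=OptE | AgeGroup=60-74) = 20/138 = 0.1449.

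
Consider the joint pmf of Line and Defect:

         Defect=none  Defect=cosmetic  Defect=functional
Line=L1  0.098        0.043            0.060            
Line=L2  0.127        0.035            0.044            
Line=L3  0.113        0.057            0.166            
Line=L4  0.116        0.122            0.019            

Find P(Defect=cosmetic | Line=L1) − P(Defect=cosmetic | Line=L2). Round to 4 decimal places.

P(Line=L1) = 0.098 + 0.043 + 0.060 = 0.201; P(Defect=cosmetic | Line=L1) = 0.043/0.201 = 0.21393.
P(Line=L2) = 0.127 + 0.035 + 0.044 = 0.206; P(Defect=cosmetic | Line=L2) = 0.035/0.206 = 0.16990.
Difference = 0.0440.

0.0440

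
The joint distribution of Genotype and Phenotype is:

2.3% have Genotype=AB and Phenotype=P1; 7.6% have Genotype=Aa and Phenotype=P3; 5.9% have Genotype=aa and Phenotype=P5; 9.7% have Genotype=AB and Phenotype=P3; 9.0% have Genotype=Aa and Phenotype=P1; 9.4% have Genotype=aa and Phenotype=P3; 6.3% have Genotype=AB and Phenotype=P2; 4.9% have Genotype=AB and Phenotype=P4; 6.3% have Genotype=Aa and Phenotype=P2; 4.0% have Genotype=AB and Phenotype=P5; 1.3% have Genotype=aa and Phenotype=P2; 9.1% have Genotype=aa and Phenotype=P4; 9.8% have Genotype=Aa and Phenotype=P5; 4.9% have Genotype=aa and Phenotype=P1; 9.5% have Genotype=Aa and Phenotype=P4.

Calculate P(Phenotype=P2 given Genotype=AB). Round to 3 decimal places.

0.232

P(Genotype=AB) = 0.023 + 0.063 + 0.097 + 0.049 + 0.040 = 0.272.
P(Phenotype=P2 | Genotype=AB) = 0.063/0.272 = 0.232.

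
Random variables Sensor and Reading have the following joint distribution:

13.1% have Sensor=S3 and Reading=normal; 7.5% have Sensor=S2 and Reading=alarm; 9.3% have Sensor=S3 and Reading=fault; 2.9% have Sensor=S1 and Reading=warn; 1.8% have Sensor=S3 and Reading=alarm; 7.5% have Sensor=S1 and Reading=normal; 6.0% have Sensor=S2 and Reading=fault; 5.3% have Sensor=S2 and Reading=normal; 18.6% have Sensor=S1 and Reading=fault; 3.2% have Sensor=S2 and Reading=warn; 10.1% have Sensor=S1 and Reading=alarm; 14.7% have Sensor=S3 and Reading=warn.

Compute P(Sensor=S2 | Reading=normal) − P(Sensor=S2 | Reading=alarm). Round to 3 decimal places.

-0.182

P(Reading=normal) = 0.075 + 0.053 + 0.131 = 0.259; P(Sensor=S2 | Reading=normal) = 0.053/0.259 = 0.2046.
P(Reading=alarm) = 0.101 + 0.075 + 0.018 = 0.194; P(Sensor=S2 | Reading=alarm) = 0.075/0.194 = 0.3866.
Difference = -0.182.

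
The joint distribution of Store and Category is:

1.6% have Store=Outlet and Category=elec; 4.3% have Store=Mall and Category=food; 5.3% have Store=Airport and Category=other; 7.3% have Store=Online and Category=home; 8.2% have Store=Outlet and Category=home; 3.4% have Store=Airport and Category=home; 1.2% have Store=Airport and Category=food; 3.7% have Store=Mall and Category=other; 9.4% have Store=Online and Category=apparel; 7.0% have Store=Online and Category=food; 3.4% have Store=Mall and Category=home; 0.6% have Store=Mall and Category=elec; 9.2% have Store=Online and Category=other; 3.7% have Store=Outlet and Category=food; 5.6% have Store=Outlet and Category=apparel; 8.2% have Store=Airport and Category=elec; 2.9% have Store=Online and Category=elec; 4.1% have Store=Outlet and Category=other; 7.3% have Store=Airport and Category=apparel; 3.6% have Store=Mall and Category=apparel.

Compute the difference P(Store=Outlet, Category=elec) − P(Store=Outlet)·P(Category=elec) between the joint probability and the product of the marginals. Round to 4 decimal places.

P(Store=Outlet) = 0.037 + 0.056 + 0.016 + 0.082 + 0.041 = 0.232.
P(Category=elec) = 0.006 + 0.082 + 0.016 + 0.029 = 0.133.
P(Store=Outlet, Category=elec) − P(Store=Outlet)P(Category=elec) = 0.016 − 0.232×0.133 = -0.0149.

-0.0149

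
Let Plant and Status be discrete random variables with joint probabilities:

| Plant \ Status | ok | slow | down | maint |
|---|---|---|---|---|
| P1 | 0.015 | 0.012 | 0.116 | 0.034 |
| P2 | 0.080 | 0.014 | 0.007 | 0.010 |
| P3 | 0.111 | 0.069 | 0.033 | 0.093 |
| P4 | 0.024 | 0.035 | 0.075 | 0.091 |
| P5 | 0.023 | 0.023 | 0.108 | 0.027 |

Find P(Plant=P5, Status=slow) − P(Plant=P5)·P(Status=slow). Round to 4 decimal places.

P(Plant=P5) = 0.023 + 0.023 + 0.108 + 0.027 = 0.181.
P(Status=slow) = 0.012 + 0.014 + 0.069 + 0.035 + 0.023 = 0.153.
P(Plant=P5, Status=slow) − P(Plant=P5)P(Status=slow) = 0.023 − 0.181×0.153 = -0.0047.

-0.0047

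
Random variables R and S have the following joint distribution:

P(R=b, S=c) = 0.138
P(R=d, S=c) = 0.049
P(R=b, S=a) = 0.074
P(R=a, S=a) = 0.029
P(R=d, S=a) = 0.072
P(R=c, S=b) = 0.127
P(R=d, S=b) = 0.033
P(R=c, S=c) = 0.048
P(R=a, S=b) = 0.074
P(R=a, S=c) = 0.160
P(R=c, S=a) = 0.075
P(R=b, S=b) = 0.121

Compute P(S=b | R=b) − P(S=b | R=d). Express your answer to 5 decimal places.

P(R=b) = 0.074 + 0.121 + 0.138 = 0.333; P(S=b | R=b) = 0.121/0.333 = 0.363363.
P(R=d) = 0.072 + 0.033 + 0.049 = 0.154; P(S=b | R=d) = 0.033/0.154 = 0.214286.
Difference = 0.14908.

0.14908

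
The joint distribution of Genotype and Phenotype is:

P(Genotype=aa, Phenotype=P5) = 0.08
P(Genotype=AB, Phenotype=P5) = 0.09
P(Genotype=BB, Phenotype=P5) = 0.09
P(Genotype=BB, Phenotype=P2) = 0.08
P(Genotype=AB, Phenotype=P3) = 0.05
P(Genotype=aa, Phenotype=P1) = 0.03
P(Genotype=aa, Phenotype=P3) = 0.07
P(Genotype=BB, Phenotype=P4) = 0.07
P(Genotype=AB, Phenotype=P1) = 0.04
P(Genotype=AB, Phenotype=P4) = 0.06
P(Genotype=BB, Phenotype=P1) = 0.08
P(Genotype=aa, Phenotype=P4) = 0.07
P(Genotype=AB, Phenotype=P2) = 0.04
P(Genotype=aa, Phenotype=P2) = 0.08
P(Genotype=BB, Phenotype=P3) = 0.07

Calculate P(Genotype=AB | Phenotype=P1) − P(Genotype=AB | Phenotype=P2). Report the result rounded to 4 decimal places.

P(Phenotype=P1) = 0.03 + 0.04 + 0.08 = 0.15; P(Genotype=AB | Phenotype=P1) = 0.04/0.15 = 0.26667.
P(Phenotype=P2) = 0.08 + 0.04 + 0.08 = 0.20; P(Genotype=AB | Phenotype=P2) = 0.04/0.20 = 0.20000.
Difference = 0.0667.

0.0667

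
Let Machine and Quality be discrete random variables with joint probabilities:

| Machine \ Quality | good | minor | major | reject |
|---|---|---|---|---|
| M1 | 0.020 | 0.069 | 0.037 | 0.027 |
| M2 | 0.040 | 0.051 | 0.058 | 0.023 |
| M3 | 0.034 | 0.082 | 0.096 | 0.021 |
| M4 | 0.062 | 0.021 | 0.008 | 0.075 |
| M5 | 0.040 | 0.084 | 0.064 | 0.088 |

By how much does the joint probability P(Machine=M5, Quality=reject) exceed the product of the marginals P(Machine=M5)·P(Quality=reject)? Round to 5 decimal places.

0.02342

P(Machine=M5) = 0.040 + 0.084 + 0.064 + 0.088 = 0.276.
P(Quality=reject) = 0.027 + 0.023 + 0.021 + 0.075 + 0.088 = 0.234.
P(Machine=M5, Quality=reject) − P(Machine=M5)P(Quality=reject) = 0.088 − 0.276×0.234 = 0.02342.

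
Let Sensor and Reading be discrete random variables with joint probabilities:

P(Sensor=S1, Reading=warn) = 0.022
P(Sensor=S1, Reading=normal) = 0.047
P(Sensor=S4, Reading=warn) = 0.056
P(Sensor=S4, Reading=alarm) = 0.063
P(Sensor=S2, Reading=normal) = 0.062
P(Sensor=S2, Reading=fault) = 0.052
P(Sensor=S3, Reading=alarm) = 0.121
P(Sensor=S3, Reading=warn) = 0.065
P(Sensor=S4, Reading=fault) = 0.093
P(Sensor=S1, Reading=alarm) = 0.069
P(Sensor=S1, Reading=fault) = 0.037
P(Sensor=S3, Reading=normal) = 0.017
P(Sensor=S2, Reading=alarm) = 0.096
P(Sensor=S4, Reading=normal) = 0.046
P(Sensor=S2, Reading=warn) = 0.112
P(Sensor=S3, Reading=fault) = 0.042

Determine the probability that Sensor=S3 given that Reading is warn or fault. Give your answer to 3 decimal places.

0.223

P(Reading=warn) = 0.022 + 0.112 + 0.065 + 0.056 = 0.255.
P(Reading=fault) = 0.037 + 0.052 + 0.042 + 0.093 = 0.224.
P(Reading ∈ {warn, fault}) = 0.255 + 0.224 = 0.479; P(Sensor=S3, Reading ∈ {warn, fault}) = 0.065 + 0.042 = 0.107.
P(Sensor=S3 | Reading ∈ {warn, fault}) = 0.107/0.479 = 0.223.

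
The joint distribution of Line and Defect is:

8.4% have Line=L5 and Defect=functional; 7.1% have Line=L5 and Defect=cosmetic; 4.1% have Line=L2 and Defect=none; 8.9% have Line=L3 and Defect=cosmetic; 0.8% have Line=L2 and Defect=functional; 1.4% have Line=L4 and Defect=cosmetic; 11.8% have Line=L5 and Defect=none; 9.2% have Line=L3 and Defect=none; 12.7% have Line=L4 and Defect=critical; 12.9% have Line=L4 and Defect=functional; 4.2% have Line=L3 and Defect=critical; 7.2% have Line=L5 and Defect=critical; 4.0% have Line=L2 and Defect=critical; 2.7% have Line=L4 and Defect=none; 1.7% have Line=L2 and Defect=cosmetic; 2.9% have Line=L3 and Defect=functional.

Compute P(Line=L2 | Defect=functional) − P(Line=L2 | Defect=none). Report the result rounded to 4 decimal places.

-0.1155

P(Defect=functional) = 0.008 + 0.029 + 0.129 + 0.084 = 0.250; P(Line=L2 | Defect=functional) = 0.008/0.250 = 0.03200.
P(Defect=none) = 0.041 + 0.092 + 0.027 + 0.118 = 0.278; P(Line=L2 | Defect=none) = 0.041/0.278 = 0.14748.
Difference = -0.1155.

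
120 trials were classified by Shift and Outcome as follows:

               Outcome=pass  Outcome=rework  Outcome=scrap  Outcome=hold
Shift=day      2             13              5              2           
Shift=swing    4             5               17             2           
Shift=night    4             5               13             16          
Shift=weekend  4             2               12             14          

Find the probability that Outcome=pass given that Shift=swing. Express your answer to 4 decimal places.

0.1429

Total with Shift=swing: 4 + 5 + 17 + 2 = 28.
P(Outcome=pass | Shift=swing) = 4/28 = 0.1429.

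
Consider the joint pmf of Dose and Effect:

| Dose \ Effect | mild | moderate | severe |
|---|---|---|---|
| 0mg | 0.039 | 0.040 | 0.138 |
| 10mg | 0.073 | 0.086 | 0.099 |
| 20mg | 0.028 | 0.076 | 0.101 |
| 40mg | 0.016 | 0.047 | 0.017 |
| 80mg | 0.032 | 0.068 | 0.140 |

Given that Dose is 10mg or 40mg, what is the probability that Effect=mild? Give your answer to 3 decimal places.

P(Dose=10mg) = 0.073 + 0.086 + 0.099 = 0.258.
P(Dose=40mg) = 0.016 + 0.047 + 0.017 = 0.080.
P(Dose ∈ {10mg, 40mg}) = 0.258 + 0.080 = 0.338; P(Effect=mild, Dose ∈ {10mg, 40mg}) = 0.073 + 0.016 = 0.089.
P(Effect=mild | Dose ∈ {10mg, 40mg}) = 0.089/0.338 = 0.263.

0.263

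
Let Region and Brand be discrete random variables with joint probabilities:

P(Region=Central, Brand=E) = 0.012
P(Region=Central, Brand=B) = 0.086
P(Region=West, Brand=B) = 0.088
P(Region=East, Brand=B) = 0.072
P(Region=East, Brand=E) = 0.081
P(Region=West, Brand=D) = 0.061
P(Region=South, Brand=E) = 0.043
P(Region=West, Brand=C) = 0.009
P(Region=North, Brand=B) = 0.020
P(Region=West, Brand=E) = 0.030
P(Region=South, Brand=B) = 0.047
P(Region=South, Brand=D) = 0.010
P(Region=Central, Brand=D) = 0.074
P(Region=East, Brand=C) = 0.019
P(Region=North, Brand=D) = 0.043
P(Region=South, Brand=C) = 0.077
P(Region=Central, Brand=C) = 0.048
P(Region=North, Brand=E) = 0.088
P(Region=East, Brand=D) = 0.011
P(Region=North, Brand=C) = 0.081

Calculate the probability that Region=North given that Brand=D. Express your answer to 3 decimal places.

P(Brand=D) = 0.043 + 0.010 + 0.011 + 0.061 + 0.074 = 0.199.
P(Region=North | Brand=D) = 0.043/0.199 = 0.216.

0.216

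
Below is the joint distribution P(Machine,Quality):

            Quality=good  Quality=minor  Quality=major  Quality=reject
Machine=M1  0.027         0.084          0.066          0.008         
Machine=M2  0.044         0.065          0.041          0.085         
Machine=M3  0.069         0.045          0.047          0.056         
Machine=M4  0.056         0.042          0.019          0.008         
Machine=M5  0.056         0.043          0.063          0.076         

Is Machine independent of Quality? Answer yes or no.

no

P(Machine=M1) = 0.185 and P(Quality=reject) = 0.233, so their product is 0.04311, but P(Machine=M1, Quality=reject) = 0.008. Since these differ, Machine and Quality are not independent.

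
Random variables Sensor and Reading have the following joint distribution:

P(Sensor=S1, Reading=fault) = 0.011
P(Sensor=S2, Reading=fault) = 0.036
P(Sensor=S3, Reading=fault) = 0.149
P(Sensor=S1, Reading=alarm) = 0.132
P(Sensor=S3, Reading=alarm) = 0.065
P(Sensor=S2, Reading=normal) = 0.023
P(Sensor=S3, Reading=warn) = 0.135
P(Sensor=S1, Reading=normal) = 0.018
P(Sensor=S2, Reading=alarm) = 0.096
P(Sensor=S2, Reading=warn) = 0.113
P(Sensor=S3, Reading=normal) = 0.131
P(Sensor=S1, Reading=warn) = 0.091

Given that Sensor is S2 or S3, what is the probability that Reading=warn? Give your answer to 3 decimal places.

0.332

P(Sensor=S2) = 0.023 + 0.113 + 0.096 + 0.036 = 0.268.
P(Sensor=S3) = 0.131 + 0.135 + 0.065 + 0.149 = 0.480.
P(Sensor ∈ {S2, S3}) = 0.268 + 0.480 = 0.748; P(Reading=warn, Sensor ∈ {S2, S3}) = 0.113 + 0.135 = 0.248.
P(Reading=warn | Sensor ∈ {S2, S3}) = 0.248/0.748 = 0.332.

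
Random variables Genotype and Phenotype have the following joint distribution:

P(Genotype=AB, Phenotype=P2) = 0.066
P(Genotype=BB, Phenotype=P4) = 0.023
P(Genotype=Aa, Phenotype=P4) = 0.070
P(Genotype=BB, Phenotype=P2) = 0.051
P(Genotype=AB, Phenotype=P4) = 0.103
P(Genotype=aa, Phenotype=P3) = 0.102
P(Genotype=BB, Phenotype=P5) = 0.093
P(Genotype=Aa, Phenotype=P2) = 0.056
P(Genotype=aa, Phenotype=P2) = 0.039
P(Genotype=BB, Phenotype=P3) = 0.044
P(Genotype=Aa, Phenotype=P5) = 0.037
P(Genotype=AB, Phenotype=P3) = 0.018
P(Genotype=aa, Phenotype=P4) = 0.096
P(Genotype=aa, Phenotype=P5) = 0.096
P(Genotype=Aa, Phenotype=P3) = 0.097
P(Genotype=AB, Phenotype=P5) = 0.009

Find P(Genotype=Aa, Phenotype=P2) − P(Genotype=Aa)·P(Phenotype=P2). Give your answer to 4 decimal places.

P(Genotype=Aa) = 0.056 + 0.097 + 0.070 + 0.037 = 0.260.
P(Phenotype=P2) = 0.056 + 0.039 + 0.066 + 0.051 = 0.212.
P(Genotype=Aa, Phenotype=P2) − P(Genotype=Aa)P(Phenotype=P2) = 0.056 − 0.260×0.212 = 0.0009.

0.0009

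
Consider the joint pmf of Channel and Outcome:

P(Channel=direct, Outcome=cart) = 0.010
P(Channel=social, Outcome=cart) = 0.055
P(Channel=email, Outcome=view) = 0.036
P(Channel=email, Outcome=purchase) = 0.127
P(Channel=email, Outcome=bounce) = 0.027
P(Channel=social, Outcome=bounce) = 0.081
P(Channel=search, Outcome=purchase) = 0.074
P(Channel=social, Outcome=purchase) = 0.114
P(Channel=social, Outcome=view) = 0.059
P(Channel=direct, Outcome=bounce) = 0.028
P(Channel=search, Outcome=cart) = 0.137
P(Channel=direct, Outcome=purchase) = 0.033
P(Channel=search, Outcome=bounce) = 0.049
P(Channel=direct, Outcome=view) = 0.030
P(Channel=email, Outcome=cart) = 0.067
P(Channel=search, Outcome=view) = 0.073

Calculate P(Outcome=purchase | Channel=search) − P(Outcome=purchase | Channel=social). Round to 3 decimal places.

-0.147

P(Channel=search) = 0.049 + 0.073 + 0.137 + 0.074 = 0.333; P(Outcome=purchase | Channel=search) = 0.074/0.333 = 0.2222.
P(Channel=social) = 0.081 + 0.059 + 0.055 + 0.114 = 0.309; P(Outcome=purchase | Channel=social) = 0.114/0.309 = 0.3689.
Difference = -0.147.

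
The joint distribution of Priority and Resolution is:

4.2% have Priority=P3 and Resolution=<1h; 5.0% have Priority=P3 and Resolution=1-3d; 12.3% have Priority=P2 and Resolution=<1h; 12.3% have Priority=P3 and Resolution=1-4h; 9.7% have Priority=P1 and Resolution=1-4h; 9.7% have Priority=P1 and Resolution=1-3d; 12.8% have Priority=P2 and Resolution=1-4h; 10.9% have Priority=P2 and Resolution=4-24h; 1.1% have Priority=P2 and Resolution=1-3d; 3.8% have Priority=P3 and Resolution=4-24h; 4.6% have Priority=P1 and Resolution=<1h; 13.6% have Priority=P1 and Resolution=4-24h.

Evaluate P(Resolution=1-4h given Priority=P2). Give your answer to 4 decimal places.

0.3450

P(Priority=P2) = 0.123 + 0.128 + 0.109 + 0.011 = 0.371.
P(Resolution=1-4h | Priority=P2) = 0.128/0.371 = 0.3450.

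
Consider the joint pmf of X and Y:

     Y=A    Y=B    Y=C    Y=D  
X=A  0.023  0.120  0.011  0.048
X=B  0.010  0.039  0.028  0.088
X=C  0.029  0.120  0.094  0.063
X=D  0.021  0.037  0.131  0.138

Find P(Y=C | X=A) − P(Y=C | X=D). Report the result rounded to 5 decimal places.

-0.34616

P(X=A) = 0.023 + 0.120 + 0.011 + 0.048 = 0.202; P(Y=C | X=A) = 0.011/0.202 = 0.054455.
P(X=D) = 0.021 + 0.037 + 0.131 + 0.138 = 0.327; P(Y=C | X=D) = 0.131/0.327 = 0.400612.
Difference = -0.34616.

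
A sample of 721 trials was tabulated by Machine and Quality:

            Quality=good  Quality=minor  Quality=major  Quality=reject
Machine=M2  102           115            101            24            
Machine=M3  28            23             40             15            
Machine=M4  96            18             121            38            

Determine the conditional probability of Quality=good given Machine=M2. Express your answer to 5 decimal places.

Total with Machine=M2: 102 + 115 + 101 + 24 = 342.
P(Quality=good | Machine=M2) = 102/342 = 0.29825.

0.29825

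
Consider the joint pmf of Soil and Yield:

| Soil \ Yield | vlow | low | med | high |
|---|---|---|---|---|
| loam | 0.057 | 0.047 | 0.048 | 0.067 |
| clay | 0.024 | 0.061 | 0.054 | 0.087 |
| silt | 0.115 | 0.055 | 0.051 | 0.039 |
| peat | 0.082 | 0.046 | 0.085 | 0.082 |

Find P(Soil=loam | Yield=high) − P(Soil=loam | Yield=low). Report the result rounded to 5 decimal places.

P(Yield=high) = 0.067 + 0.087 + 0.039 + 0.082 = 0.275; P(Soil=loam | Yield=high) = 0.067/0.275 = 0.243636.
P(Yield=low) = 0.047 + 0.061 + 0.055 + 0.046 = 0.209; P(Soil=loam | Yield=low) = 0.047/0.209 = 0.224880.
Difference = 0.01876.

0.01876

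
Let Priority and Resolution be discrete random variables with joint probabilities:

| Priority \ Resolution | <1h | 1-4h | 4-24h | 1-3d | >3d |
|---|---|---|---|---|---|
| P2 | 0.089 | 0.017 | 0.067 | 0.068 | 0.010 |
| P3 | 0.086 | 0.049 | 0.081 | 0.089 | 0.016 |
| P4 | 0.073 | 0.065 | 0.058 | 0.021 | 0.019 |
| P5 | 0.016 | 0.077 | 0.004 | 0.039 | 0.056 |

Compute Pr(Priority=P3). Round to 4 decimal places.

P(Priority=P3) = 0.086 + 0.049 + 0.081 + 0.089 + 0.016 = 0.321.

0.3210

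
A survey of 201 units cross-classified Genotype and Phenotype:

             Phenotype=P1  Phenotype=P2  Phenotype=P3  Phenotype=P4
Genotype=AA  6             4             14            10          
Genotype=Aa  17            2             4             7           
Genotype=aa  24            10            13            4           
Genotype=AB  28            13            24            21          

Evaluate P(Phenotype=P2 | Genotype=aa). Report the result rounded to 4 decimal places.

0.1961

Total with Genotype=aa: 24 + 10 + 13 + 4 = 51.
P(Phenotype=P2 | Genotype=aa) = 10/51 = 0.1961.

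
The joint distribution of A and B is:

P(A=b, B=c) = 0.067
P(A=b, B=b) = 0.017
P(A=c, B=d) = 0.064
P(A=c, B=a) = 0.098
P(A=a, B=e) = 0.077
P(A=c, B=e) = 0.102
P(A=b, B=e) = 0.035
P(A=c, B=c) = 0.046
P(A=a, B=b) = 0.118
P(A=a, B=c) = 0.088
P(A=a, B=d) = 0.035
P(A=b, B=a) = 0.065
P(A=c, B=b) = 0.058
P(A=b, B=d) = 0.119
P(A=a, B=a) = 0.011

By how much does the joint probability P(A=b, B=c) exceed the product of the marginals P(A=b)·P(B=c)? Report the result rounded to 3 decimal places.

P(A=b) = 0.065 + 0.017 + 0.067 + 0.119 + 0.035 = 0.303.
P(B=c) = 0.088 + 0.067 + 0.046 = 0.201.
P(A=b, B=c) − P(A=b)P(B=c) = 0.067 − 0.303×0.201 = 0.006.

0.006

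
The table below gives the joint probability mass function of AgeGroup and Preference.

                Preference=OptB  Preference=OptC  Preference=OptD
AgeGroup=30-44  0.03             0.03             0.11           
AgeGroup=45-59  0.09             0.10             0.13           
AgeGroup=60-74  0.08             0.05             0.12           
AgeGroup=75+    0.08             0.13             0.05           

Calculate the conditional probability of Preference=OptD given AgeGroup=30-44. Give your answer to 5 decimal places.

P(AgeGroup=30-44) = 0.03 + 0.03 + 0.11 = 0.17.
P(Preference=OptD | AgeGroup=30-44) = 0.11/0.17 = 0.64706.

0.64706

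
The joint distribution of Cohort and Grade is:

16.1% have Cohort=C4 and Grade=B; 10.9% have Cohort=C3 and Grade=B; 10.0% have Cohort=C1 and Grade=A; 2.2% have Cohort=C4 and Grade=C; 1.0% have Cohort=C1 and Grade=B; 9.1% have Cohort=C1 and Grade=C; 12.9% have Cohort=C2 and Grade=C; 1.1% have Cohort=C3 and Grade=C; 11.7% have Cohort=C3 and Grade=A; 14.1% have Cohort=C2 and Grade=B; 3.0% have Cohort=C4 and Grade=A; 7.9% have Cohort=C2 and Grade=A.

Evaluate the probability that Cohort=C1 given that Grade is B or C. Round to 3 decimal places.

P(Grade=B) = 0.010 + 0.141 + 0.109 + 0.161 = 0.421.
P(Grade=C) = 0.091 + 0.129 + 0.011 + 0.022 = 0.253.
P(Grade ∈ {B, C}) = 0.421 + 0.253 = 0.674; P(Cohort=C1, Grade ∈ {B, C}) = 0.010 + 0.091 = 0.101.
P(Cohort=C1 | Grade ∈ {B, C}) = 0.101/0.674 = 0.150.

0.150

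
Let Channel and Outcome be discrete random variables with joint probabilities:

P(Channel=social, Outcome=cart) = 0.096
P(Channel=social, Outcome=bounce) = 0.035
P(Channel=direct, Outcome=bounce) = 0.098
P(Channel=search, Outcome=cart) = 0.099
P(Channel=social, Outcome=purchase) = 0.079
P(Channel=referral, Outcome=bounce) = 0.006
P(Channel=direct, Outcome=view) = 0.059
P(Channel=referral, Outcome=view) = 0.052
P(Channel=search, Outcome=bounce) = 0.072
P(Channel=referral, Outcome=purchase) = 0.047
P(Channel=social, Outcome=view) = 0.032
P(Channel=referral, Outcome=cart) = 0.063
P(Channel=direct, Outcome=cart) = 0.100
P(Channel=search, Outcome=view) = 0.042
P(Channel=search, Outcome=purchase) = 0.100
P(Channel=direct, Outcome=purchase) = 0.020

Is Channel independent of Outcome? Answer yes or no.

P(Channel=direct) = 0.277 and P(Outcome=purchase) = 0.246, so their product is 0.06814, but P(Channel=direct, Outcome=purchase) = 0.020. Since these differ, Channel and Outcome are not independent.

no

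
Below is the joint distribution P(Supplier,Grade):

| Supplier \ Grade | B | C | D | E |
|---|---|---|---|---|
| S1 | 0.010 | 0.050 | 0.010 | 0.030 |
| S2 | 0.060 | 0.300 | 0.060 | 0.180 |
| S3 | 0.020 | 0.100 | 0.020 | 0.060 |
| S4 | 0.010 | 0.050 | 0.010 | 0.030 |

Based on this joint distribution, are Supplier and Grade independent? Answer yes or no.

yes

Every cell satisfies P(Supplier,Grade) = P(Supplier)·P(Grade). For instance P(Supplier=S4) = 0.100, P(Grade=C) = 0.500, and 0.100×0.500 = 0.050 matches the joint entry. So Supplier and Grade are independent.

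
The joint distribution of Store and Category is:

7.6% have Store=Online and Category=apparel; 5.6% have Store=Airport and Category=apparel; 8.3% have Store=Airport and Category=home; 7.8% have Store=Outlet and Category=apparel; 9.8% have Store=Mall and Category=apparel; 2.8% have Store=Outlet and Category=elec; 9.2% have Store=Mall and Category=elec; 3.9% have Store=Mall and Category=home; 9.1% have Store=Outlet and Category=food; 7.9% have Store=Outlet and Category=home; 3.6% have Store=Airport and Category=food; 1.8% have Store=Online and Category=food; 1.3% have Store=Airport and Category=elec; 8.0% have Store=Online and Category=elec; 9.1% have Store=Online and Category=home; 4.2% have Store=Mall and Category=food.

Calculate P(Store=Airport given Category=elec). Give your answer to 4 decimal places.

0.0610

P(Category=elec) = 0.092 + 0.013 + 0.028 + 0.080 = 0.213.
P(Store=Airport | Category=elec) = 0.013/0.213 = 0.0610.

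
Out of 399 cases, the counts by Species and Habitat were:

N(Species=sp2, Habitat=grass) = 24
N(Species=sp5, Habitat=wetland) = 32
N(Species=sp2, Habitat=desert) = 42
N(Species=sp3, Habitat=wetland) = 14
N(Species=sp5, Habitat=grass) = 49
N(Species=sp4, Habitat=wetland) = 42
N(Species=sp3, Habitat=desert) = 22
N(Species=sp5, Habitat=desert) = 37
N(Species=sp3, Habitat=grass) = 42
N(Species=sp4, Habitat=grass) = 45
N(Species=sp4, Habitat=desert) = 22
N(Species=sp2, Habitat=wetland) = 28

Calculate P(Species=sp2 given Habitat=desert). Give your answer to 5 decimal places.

0.34146

Total with Habitat=desert: 42 + 22 + 22 + 37 = 123.
P(Species=sp2 | Habitat=desert) = 42/123 = 0.34146.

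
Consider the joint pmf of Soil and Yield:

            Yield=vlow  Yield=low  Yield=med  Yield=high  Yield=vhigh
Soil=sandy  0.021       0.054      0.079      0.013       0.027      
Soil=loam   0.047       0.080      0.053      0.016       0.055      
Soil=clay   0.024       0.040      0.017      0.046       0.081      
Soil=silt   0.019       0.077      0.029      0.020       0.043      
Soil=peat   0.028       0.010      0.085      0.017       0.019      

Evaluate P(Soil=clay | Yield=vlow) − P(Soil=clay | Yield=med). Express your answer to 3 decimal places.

P(Yield=vlow) = 0.021 + 0.047 + 0.024 + 0.019 + 0.028 = 0.139; P(Soil=clay | Yield=vlow) = 0.024/0.139 = 0.1727.
P(Yield=med) = 0.079 + 0.053 + 0.017 + 0.029 + 0.085 = 0.263; P(Soil=clay | Yield=med) = 0.017/0.263 = 0.0646.
Difference = 0.108.

0.108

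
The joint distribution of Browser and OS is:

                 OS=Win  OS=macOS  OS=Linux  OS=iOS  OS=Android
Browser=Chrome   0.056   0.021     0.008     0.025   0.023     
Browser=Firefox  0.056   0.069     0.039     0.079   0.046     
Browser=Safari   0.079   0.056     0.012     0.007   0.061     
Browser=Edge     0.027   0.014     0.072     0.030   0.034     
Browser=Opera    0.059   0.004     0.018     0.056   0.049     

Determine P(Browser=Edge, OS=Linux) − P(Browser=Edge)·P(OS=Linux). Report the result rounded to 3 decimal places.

P(Browser=Edge) = 0.027 + 0.014 + 0.072 + 0.030 + 0.034 = 0.177.
P(OS=Linux) = 0.008 + 0.039 + 0.012 + 0.072 + 0.018 = 0.149.
P(Browser=Edge, OS=Linux) − P(Browser=Edge)P(OS=Linux) = 0.072 − 0.177×0.149 = 0.046.

0.046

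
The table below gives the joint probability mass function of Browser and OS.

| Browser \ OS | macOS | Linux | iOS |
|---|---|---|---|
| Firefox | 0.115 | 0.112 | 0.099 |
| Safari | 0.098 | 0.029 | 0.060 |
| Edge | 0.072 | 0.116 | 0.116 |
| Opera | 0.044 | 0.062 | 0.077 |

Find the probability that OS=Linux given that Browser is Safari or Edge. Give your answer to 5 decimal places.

P(Browser=Safari) = 0.098 + 0.029 + 0.060 = 0.187.
P(Browser=Edge) = 0.072 + 0.116 + 0.116 = 0.304.
P(Browser ∈ {Safari, Edge}) = 0.187 + 0.304 = 0.491; P(OS=Linux, Browser ∈ {Safari, Edge}) = 0.029 + 0.116 = 0.145.
P(OS=Linux | Browser ∈ {Safari, Edge}) = 0.145/0.491 = 0.29532.

0.29532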